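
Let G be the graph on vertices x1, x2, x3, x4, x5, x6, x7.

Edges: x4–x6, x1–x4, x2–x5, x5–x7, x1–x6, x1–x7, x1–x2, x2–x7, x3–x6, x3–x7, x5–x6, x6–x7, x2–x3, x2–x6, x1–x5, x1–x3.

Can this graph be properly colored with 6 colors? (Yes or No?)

The chromatic number is 5. x1, x2, x3, x6, x7 form a clique, so at least 5 colors are needed.
5 colors suffice: color R → {x1}; color B → {x6}; color G → {x2, x4}; color Y → {x7}; color P → {x3, x5}.
Since 6 ≥ 5, a proper 6-coloring certainly exists.

Yes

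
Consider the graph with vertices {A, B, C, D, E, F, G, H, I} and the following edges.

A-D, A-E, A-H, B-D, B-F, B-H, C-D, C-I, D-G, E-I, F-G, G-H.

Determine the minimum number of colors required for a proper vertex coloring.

3

The cycle I-E-A-D-C-I has odd length 5, so it cannot be 2-colored; at least 3 colors are needed.
One proper 3-coloring: A=blue, B=blue, C=blue, D=red, E=green, F=red, G=blue, H=red, I=red. Every edge joins two different colors.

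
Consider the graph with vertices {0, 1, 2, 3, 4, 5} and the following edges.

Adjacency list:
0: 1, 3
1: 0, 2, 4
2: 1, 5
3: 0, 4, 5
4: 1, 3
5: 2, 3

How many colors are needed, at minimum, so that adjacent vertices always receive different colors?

The cycle 1-2-5-3-4-1 has odd length 5, so it cannot be 2-colored; at least 3 colors are needed.
A valid assignment using 3 colors: 0=blue, 1=red, 2=green, 3=red, 4=blue, 5=blue. Each edge has distinct colors on its endpoints.

3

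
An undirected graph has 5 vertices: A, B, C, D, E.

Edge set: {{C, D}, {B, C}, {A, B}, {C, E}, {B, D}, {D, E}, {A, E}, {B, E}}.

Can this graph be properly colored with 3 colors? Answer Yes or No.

No

B, C, D, E are pairwise adjacent (a clique of size 4), so at least 4 colors are needed.
So 3 colors are not enough.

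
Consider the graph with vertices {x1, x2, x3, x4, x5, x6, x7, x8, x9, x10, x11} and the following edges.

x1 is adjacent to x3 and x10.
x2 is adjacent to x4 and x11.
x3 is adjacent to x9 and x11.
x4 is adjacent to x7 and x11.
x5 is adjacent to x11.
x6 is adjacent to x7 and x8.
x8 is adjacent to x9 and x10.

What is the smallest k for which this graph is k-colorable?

3

x2, x4, x11 are pairwise adjacent, so at least 3 colors are needed.
A valid assignment using 3 colors: x1=1, x2=3, x3=2, x4=2, x5=2, x6=2, x7=1, x8=1, x9=3, x10=2, x11=1. Every edge joins two different colors.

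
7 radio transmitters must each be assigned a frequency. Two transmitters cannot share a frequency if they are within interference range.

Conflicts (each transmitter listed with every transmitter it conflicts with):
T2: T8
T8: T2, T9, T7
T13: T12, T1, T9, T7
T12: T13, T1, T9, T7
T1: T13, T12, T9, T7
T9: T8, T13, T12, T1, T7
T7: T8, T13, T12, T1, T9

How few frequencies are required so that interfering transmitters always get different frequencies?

T13, T12, T1, T9, T7 pairwise conflict, so at least 5 frequencies are needed.
5 frequencies suffice: T2=1, T8=3, T13=5, T12=3, T1=4, T9=1, T7=2. No two conflicting transmitters share a frequency.

5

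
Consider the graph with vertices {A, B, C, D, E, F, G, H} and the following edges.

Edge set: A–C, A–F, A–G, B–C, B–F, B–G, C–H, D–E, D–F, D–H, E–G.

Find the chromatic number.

The cycle B-F-D-H-C-B has odd length 5, so it cannot be 2-colored; at least 3 colors are needed.
3 colors suffice: A=1, B=1, C=2, D=1, E=3, F=2, G=2, H=3. No two adjacent vertices share a color.

3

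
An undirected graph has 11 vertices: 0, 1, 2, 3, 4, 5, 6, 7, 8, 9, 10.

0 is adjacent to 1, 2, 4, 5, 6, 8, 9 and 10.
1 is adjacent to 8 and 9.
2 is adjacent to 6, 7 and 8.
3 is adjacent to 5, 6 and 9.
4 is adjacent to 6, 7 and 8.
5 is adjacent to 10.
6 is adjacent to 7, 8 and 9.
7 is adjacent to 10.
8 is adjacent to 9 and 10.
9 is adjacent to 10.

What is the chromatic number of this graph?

0, 8, 9, 10 are mutually adjacent (a clique of size 4), so at least 4 colors are needed.
4 colors suffice: color red → {0, 3, 7}; color blue → {5, 8}; color green → {1, 6, 10}; color yellow → {2, 4, 9}. No two adjacent vertices share a color.

4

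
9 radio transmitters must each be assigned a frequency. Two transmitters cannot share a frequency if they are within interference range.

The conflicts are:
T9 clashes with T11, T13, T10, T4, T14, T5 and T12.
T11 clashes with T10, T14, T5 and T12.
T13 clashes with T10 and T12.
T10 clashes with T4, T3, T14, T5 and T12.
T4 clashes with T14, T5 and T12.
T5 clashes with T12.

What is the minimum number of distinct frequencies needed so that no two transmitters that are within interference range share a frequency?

5

T9, T10, T4, T5, T12 pairwise conflict, so at least 5 frequencies are needed.
5 frequencies suffice: T9=2, T11=4, T13=4, T10=1, T4=4, T3=2, T14=3, T5=5, T12=3. Each listed conflict is separated.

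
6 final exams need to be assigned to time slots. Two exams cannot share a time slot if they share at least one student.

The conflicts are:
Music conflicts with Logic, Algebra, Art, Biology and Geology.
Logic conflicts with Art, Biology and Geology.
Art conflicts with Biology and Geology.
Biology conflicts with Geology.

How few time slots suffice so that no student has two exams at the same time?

5

Music, Logic, Art, Biology, Geology are mutually in conflict, so at least 5 time slots are needed.
5 time slots suffice: time slot 1 → {Music}; time slot 2 → {Logic, Algebra}; time slot 3 → {Geology}; time slot 4 → {Art}; time slot 5 → {Biology}. No two conflicting exams share a time slot.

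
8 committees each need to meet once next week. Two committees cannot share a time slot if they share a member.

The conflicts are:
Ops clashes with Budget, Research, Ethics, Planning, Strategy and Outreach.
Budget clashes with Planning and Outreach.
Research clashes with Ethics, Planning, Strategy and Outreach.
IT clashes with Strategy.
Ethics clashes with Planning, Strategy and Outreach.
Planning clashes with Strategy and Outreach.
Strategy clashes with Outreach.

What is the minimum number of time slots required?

Ops, Research, Ethics, Planning, Strategy, Outreach all conflict with each other, so at least 6 time slots are needed.
A valid assignment using 6 time slots: Ops=2, Budget=3, Research=5, IT=1, Ethics=6, Planning=1, Strategy=3, Outreach=4. Each listed conflict is separated.

6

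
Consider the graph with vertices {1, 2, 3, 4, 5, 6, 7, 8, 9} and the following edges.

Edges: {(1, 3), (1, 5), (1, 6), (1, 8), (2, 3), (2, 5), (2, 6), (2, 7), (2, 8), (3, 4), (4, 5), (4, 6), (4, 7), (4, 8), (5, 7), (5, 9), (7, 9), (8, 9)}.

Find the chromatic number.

3

4, 5, 7 are mutually adjacent, so at least 3 colors are needed.
3 colors suffice: color red → {1, 2, 4, 9}; color blue → {3, 5, 6, 8}; color green → {7}. No two adjacent vertices share a color.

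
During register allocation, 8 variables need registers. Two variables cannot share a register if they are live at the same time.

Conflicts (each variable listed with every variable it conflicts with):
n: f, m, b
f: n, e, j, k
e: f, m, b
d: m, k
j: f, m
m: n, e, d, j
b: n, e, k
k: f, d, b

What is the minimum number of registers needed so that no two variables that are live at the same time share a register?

The cycle f-e-m-d-k-f has odd length 5, so it cannot be 2-colored; at least 3 registers are needed.
Using 3 registers: n=2, f=1, e=2, d=3, j=2, m=1, b=1, k=2. No two conflicting variables share a register.

3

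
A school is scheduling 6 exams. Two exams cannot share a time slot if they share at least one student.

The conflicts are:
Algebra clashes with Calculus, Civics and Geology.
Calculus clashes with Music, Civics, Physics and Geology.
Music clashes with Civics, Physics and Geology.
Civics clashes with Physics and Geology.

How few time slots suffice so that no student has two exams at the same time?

4

Algebra, Calculus, Civics, Geology pairwise conflict, so at least 4 time slots are needed.
4 time slots suffice: Algebra=4, Calculus=1, Music=4, Civics=2, Physics=3, Geology=3. Each listed conflict is separated.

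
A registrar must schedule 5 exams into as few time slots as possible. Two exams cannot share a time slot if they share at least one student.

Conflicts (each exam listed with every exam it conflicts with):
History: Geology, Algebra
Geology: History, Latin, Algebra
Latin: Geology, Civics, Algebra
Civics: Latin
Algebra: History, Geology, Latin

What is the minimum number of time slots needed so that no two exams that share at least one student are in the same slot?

History, Geology, Algebra are mutually in conflict, so at least 3 time slots are needed.
3 time slots suffice: time slot 1 → {Civics, Algebra}; time slot 2 → {Geology}; time slot 3 → {History, Latin}. Every pair that conflicts lands in different time slots.

3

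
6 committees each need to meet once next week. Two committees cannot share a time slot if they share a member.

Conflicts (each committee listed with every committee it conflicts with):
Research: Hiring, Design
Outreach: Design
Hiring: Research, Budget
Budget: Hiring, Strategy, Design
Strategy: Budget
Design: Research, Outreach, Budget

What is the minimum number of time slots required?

2

Budget and Strategy conflict, so at least 2 time slots are needed.
2 time slots suffice: time slot 1 → {Hiring, Strategy, Design}; time slot 2 → {Research, Outreach, Budget}. Each listed conflict is separated.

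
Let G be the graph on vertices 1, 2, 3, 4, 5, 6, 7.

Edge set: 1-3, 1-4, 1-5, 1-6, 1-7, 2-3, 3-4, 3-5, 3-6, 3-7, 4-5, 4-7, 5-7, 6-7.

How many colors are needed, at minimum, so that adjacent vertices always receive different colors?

5

1, 3, 4, 5, 7 are mutually adjacent (a clique of size 5), so at least 5 colors are needed.
5 colors suffice: 1=green, 2=blue, 3=red, 4=purple, 5=yellow, 6=yellow, 7=blue. Each edge has distinct colors on its endpoints.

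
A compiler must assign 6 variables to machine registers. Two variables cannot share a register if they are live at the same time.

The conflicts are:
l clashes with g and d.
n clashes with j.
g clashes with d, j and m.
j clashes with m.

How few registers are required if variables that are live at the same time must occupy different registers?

3

g, j, m all conflict with each other, so at least 3 registers are needed.
3 registers suffice: register 1 → {n, g}; register 2 → {l, j}; register 3 → {d, m}. Each listed conflict is separated.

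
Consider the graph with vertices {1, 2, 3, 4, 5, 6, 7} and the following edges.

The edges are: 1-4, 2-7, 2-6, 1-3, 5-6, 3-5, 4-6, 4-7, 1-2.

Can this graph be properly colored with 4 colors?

The chromatic number is 3. The cycle 5-6-4-1-3-5 has odd length 5, so it cannot be 2-colored; at least 3 colors are needed.
A valid assignment using 3 colors: 1=blue, 2=red, 3=red, 4=red, 5=green, 6=blue, 7=blue.
Since 4 ≥ 3, a proper 4-coloring certainly exists.

Yes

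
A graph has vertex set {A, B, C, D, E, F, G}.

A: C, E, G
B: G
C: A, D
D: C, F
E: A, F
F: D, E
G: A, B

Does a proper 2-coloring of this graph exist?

No

The cycle A-E-F-D-C-A has odd length 5, so it cannot be 2-colored; at least 3 colors are needed.
So 2 colors are not enough.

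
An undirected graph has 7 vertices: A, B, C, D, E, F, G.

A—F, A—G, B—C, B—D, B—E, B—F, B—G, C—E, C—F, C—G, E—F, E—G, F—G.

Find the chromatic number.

B, C, E, F, G are pairwise adjacent (a clique of size 5), so at least 5 colors are needed.
5 colors suffice: A=3, B=3, C=4, D=1, E=5, F=2, G=1. Every edge joins two different colors.

5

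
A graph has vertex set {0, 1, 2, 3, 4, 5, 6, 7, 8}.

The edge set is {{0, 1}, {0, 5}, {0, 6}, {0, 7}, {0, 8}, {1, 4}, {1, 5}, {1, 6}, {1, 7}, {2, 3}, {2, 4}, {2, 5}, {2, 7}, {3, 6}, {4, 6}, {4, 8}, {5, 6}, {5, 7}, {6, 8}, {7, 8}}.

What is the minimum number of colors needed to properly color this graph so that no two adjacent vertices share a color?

0, 1, 5, 7 form a clique, so at least 4 colors are needed.
4 colors suffice: color red → {6, 7}; color blue → {1, 2, 8}; color green → {0, 3, 4}; color yellow → {5}. Every edge joins two different colors.

4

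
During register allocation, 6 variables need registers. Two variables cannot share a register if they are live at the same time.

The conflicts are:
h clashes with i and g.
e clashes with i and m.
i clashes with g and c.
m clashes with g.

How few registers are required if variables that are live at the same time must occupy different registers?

h, i, g pairwise conflict, so at least 3 registers are needed.
3 registers suffice: register 1 → {i, m}; register 2 → {e, g, c}; register 3 → {h}. Every pair that conflicts lands in different registers.

3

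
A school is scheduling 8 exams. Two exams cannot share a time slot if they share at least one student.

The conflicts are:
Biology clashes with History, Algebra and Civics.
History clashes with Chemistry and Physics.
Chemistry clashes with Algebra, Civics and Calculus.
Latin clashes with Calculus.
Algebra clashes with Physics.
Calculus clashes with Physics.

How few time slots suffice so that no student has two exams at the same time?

Biology and History conflict, so at least 2 time slots are needed.
2 time slots suffice: Biology=1, History=2, Chemistry=1, Latin=1, Algebra=2, Civics=2, Calculus=2, Physics=1. Each listed conflict is separated.

2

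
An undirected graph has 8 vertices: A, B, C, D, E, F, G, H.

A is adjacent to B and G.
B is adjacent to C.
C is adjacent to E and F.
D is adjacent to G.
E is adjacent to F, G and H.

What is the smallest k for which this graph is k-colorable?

C, E, F are pairwise adjacent, so at least 3 colors are needed.
3 colors suffice: color red → {B, D, E}; color blue → {C, G, H}; color green → {A, F}. No two adjacent vertices share a color.

3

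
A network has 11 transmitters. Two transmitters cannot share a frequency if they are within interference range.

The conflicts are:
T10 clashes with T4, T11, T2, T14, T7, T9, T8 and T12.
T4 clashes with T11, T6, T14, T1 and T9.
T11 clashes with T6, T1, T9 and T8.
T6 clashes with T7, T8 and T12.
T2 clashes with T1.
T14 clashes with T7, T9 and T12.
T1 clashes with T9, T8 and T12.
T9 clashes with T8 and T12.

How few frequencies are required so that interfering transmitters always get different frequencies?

T10, T14, T9, T12 pairwise conflict, so at least 4 frequencies are needed.
4 frequencies suffice: frequency 1 → {T10, T6, T1}; frequency 2 → {T2, T7, T9}; frequency 3 → {T4, T8, T12}; frequency 4 → {T11, T14}. Each listed conflict is separated.

4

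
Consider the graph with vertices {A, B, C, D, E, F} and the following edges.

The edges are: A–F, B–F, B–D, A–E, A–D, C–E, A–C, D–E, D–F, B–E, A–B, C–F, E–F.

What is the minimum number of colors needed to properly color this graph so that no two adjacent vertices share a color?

A, B, D, E, F form a clique, so at least 5 colors are needed.
One proper 5-coloring: A=green, B=purple, C=yellow, D=yellow, E=red, F=blue. Every edge joins two different colors.

5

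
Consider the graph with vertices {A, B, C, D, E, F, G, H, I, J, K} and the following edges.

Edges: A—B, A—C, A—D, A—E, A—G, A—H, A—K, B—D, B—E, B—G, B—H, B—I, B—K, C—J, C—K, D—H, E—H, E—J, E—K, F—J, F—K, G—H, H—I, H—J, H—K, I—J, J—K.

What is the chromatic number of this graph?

A, B, E, H, K are pairwise adjacent (a clique of size 5), so at least 5 colors are needed.
5 colors suffice: color 1 → {C, F, H}; color 2 → {A, J}; color 3 → {D, G, I, K}; color 4 → {B}; color 5 → {E}. No two adjacent vertices share a color.

5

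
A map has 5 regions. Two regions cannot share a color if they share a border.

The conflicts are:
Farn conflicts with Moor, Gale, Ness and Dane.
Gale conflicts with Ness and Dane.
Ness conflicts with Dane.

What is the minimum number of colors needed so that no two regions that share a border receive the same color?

Farn, Gale, Ness, Dane pairwise conflict, so at least 4 colors are needed.
4 colors suffice: Farn=1, Moor=2, Gale=3, Ness=2, Dane=4. Each listed conflict is separated.

4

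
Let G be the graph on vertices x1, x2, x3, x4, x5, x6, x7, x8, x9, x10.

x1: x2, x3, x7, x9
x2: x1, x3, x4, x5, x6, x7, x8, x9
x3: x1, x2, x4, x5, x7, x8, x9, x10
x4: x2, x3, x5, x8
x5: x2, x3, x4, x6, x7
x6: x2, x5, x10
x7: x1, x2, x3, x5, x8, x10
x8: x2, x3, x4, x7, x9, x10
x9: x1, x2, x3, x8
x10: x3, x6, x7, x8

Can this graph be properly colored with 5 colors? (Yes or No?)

The chromatic number is 4. x2, x3, x4, x8 are pairwise adjacent (a clique of size 4), so at least 4 colors are needed.
4 colors suffice: color 1 → {x2, x10}; color 2 → {x3, x6}; color 3 → {x1, x5, x8}; color 4 → {x4, x7, x9}.
Since 5 ≥ 4, a proper 5-coloring certainly exists.

Yes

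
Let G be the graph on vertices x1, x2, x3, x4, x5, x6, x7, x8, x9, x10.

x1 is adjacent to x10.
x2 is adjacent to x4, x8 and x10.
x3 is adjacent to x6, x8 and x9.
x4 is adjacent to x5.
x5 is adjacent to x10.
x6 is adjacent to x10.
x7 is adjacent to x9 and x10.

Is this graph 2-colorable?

The cycle x6-x10-x2-x8-x3-x6 has odd length 5, so it cannot be 2-colored; at least 3 colors are needed.
So 2 colors are not enough.

No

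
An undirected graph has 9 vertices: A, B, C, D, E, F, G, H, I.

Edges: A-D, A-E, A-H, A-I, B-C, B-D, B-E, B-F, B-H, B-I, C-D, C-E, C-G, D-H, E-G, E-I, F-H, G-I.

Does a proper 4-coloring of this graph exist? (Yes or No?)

Yes

The chromatic number is 3. C, E, G form a triangle, so at least 3 colors are needed.
3 colors suffice: color 1 → {A, B, G}; color 2 → {D, E, F}; color 3 → {C, H, I}.
Since 4 ≥ 3, a proper 4-coloring certainly exists.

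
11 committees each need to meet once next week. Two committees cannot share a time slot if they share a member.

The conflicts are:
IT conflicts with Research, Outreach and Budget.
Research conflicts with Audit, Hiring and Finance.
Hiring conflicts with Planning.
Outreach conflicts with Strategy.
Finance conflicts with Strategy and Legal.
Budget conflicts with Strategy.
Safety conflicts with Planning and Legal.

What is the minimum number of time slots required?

The cycle IT-Outreach-Strategy-Finance-Research-IT has odd length 5, so it cannot be 2-colored; at least 3 time slots are needed.
3 time slots suffice: time slot 1 → {Research, Planning, Strategy, Legal}; time slot 2 → {IT, Audit, Hiring, Finance, Safety}; time slot 3 → {Outreach, Budget}. Every pair that conflicts lands in different time slots.

3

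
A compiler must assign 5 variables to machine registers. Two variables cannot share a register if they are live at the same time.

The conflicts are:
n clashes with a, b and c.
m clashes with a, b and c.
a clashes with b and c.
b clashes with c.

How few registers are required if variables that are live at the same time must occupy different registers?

n, a, b, c are mutually in conflict, so at least 4 registers are needed.
4 registers suffice: n=4, m=4, a=3, b=2, c=1. No two conflicting variables share a register.

4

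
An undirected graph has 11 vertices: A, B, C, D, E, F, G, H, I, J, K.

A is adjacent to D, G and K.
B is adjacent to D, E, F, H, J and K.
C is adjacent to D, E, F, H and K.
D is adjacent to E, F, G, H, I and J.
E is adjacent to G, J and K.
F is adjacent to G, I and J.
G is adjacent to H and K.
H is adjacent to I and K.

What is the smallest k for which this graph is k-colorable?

B, D, E, J form a clique, so at least 4 colors are needed.
4 colors suffice: A=2, B=3, C=3, D=1, E=2, F=2, G=3, H=2, I=3, J=4, K=1. Every edge joins two different colors.

4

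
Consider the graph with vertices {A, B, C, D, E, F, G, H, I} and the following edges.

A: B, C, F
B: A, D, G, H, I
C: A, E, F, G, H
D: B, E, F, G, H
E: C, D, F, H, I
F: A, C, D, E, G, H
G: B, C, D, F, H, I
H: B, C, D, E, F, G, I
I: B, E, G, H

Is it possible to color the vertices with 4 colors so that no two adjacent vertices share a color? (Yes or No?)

Yes

The chromatic number is 4. C, E, F, H are pairwise adjacent (a clique of size 4), so at least 4 colors are needed.
A valid assignment using 4 colors: A=1, B=3, C=4, D=4, E=2, F=3, G=2, H=1, I=4.
That is already a proper 4-coloring.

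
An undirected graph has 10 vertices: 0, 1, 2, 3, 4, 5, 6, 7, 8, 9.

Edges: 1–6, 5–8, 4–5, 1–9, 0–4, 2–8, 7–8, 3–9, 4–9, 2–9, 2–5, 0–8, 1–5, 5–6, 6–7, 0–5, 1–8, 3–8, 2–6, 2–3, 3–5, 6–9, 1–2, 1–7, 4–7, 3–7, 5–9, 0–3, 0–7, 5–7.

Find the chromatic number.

5

0, 3, 5, 7, 8 are mutually adjacent (a clique of size 5), so at least 5 colors are needed.
5 colors suffice: color a → {5}; color b → {7, 9}; color c → {1, 3, 4}; color d → {6, 8}; color e → {0, 2}. Every edge joins two different colors.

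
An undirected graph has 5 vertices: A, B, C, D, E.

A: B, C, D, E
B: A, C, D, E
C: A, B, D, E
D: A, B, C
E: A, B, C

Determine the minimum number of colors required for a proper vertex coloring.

4

A, B, C, E are pairwise adjacent (a clique of size 4), so at least 4 colors are needed.
4 colors suffice: color red → {A}; color blue → {B}; color green → {C}; color yellow → {D, E}. No two adjacent vertices share a color.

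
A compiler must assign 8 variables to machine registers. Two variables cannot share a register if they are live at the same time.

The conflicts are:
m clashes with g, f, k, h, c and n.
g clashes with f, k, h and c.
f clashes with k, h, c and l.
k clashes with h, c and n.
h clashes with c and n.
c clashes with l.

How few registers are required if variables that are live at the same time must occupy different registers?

6

m, g, f, k, h, c all conflict with each other, so at least 6 registers are needed.
A valid assignment using 6 registers: m=2, g=6, f=4, k=5, h=1, c=3, n=3, l=1. Every pair that conflicts lands in different registers.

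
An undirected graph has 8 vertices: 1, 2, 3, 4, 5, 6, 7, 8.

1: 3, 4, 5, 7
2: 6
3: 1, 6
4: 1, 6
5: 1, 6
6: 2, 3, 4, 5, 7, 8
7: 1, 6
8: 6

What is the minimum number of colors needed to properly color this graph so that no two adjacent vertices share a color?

6 and 8 are adjacent, so at least 2 colors are needed.
2 colors suffice: color a → {1, 6}; color b → {2, 3, 4, 5, 7, 8}. Each edge has distinct colors on its endpoints.

2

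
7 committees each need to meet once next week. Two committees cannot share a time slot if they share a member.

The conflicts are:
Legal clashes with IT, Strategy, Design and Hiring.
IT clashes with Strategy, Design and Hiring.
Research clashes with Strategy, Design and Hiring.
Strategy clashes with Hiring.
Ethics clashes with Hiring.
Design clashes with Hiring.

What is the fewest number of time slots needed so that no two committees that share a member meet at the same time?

4

Legal, IT, Strategy, Hiring all conflict with each other, so at least 4 time slots are needed.
4 time slots suffice: Legal=4, IT=3, Research=3, Strategy=2, Ethics=2, Design=2, Hiring=1. Each listed conflict is separated.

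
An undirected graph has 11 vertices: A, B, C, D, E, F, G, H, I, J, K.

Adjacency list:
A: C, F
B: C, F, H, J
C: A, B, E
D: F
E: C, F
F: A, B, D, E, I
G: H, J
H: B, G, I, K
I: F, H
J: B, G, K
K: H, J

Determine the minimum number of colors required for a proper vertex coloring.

G and H are adjacent, so at least 2 colors are needed.
2 colors suffice: color red → {C, F, H, J}; color blue → {A, B, D, E, G, I, K}. No two adjacent vertices share a color.

2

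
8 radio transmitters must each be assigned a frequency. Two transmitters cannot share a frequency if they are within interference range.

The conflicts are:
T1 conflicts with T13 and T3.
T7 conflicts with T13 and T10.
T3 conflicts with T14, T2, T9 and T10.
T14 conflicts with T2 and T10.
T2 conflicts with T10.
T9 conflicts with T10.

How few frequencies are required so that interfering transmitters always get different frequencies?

T3, T14, T2, T10 are mutually in conflict, so at least 4 frequencies are needed.
Using 4 frequencies: T1=1, T7=2, T13=3, T3=2, T14=4, T2=3, T9=3, T10=1. Each listed conflict is separated.

4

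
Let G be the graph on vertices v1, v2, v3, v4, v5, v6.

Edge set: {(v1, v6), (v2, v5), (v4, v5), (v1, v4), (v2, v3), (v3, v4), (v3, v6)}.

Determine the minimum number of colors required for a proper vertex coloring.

2

v4 and v5 are adjacent, so at least 2 colors are needed.
2 colors suffice: v1=B, v2=R, v3=B, v4=R, v5=B, v6=R. Every edge joins two different colors.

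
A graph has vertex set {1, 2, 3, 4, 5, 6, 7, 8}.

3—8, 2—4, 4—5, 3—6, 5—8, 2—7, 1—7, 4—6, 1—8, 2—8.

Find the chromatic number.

3

The cycle 6-3-8-5-4-6 has odd length 5, so it cannot be 2-colored; at least 3 colors are needed.
3 colors suffice: color red → {4, 7, 8}; color blue → {1, 2, 3, 5}; color green → {6}. Each edge has distinct colors on its endpoints.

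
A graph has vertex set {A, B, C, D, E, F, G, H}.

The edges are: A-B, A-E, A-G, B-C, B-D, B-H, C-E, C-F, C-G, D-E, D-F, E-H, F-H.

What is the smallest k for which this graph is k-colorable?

A and B are adjacent, so at least 2 colors are needed.
2 colors suffice: color red → {B, E, F, G}; color blue → {A, C, D, H}. Every edge joins two different colors.

2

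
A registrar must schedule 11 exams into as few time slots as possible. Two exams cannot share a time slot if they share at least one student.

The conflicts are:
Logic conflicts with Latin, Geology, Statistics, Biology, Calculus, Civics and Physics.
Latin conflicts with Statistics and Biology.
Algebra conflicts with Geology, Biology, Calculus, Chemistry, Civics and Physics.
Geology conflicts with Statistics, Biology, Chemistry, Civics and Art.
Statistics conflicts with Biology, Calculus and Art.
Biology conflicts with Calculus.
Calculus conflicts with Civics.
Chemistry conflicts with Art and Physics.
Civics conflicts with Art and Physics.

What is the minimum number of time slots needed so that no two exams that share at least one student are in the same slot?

Logic, Geology, Statistics, Biology all conflict with each other, so at least 4 time slots are needed.
4 time slots suffice: time slot 1 → {Logic, Algebra, Art}; time slot 2 → {Latin, Geology, Calculus, Physics}; time slot 3 → {Statistics, Chemistry, Civics}; time slot 4 → {Biology}. No two conflicting exams share a time slot.

4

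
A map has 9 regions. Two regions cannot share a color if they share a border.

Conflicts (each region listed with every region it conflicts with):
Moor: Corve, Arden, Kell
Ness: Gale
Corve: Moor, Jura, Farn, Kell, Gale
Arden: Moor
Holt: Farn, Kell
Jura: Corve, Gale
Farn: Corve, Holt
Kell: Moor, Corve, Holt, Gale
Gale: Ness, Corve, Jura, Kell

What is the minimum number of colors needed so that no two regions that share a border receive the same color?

3

Corve, Jura, Gale are mutually in conflict, so at least 3 colors are needed.
One proper 3-coloring: Moor=3, Ness=1, Corve=1, Arden=1, Holt=1, Jura=2, Farn=2, Kell=2, Gale=3. Each listed conflict is separated.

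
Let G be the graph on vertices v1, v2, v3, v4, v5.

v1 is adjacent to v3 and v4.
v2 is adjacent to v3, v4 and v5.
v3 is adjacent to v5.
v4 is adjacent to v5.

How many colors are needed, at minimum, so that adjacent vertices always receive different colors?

v2, v4, v5 are mutually adjacent, so at least 3 colors are needed.
A valid assignment using 3 colors: v1=B, v2=G, v3=R, v4=R, v5=B. Every edge joins two different colors.

3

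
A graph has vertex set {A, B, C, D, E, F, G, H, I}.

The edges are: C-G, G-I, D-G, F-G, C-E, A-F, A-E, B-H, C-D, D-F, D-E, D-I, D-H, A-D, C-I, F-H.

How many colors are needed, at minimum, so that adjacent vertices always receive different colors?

C, D, G, I are mutually adjacent (a clique of size 4), so at least 4 colors are needed.
4 colors suffice: A=2, B=1, C=3, D=1, E=4, F=3, G=2, H=2, I=4. No two adjacent vertices share a color.

4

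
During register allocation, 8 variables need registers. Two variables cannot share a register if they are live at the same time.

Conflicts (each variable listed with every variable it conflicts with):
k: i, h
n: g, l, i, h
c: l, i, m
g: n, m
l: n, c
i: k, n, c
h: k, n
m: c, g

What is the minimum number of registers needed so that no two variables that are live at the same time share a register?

3

The cycle m-c-i-n-g-m has odd length 5, so it cannot be 2-colored; at least 3 registers are needed.
3 registers suffice: register 1 → {k, n, c}; register 2 → {l, i, h, m}; register 3 → {g}. Each listed conflict is separated.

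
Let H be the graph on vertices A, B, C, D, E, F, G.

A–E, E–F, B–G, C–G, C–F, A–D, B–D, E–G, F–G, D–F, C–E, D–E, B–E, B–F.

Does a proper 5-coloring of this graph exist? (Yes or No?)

Yes

The chromatic number is 4. C, E, F, G are mutually adjacent (a clique of size 4), so at least 4 colors are needed.
One proper 4-coloring: A=2, B=4, C=4, D=3, E=1, F=2, G=3.
Since 5 ≥ 4, a proper 5-coloring certainly exists.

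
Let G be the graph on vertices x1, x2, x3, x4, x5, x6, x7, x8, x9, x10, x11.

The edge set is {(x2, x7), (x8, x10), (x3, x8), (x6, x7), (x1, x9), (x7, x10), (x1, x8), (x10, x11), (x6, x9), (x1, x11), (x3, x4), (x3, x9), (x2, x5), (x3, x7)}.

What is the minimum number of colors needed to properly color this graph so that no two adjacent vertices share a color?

2

x3 and x8 are adjacent, so at least 2 colors are needed.
2 colors suffice: color 1 → {x4, x5, x7, x8, x9, x11}; color 2 → {x1, x2, x3, x6, x10}. Every edge joins two different colors.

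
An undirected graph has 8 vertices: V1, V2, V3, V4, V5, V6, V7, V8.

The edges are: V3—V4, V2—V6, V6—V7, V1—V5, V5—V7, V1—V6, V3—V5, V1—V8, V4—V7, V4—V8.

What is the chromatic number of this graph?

The cycle V6-V1-V8-V4-V7-V6 has odd length 5, so it cannot be 2-colored; at least 3 colors are needed.
One proper 3-coloring: V1=R, V2=R, V3=G, V4=R, V5=B, V6=B, V7=G, V8=B. Each edge has distinct colors on its endpoints.

3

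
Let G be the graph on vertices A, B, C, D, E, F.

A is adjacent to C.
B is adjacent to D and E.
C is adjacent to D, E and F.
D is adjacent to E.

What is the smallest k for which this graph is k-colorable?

3

C, D, E form a triangle, so at least 3 colors are needed.
3 colors suffice: A=2, B=1, C=1, D=2, E=3, F=2. No two adjacent vertices share a color.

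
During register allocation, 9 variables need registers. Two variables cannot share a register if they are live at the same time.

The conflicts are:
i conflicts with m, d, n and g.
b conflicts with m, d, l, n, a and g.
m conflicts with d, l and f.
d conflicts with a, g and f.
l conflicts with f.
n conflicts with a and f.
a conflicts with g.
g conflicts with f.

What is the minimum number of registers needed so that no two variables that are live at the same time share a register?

4

b, d, a, g all conflict with each other, so at least 4 registers are needed.
4 registers suffice: register 1 → {d, l, n}; register 2 → {i, b, f}; register 3 → {m, g}; register 4 → {a}. Each listed conflict is separated.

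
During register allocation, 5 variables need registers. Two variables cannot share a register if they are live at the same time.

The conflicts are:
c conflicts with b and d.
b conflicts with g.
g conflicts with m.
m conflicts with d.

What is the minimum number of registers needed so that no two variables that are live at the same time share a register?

The cycle g-m-d-c-b-g has odd length 5, so it cannot be 2-colored; at least 3 registers are needed.
3 registers suffice: register 1 → {g, d}; register 2 → {b, m}; register 3 → {c}. No two conflicting variables share a register.

3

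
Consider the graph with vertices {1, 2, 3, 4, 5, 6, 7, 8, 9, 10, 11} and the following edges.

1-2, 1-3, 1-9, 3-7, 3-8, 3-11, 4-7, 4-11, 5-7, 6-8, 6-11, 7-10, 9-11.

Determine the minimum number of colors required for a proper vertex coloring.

6 and 11 are adjacent, so at least 2 colors are needed.
One proper 2-coloring: 1=a, 2=b, 3=b, 4=b, 5=b, 6=b, 7=a, 8=a, 9=b, 10=b, 11=a. No two adjacent vertices share a color.

2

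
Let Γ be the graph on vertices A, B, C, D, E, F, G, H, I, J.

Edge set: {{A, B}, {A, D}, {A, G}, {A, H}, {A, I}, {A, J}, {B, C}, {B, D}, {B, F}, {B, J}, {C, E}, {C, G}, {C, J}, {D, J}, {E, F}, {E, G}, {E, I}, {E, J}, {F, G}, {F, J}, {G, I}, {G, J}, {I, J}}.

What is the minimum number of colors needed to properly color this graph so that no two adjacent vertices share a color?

A, B, D, J are pairwise adjacent (a clique of size 4), so at least 4 colors are needed.
4 colors suffice: color 1 → {H, J}; color 2 → {B, G}; color 3 → {A, E}; color 4 → {C, D, F, I}. Each edge has distinct colors on its endpoints.

4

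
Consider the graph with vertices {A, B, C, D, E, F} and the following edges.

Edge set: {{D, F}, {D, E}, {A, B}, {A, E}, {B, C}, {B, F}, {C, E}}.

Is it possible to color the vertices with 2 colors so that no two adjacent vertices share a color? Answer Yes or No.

The cycle A-E-D-F-B-A has odd length 5, so it cannot be 2-colored; at least 3 colors are needed.
So 2 colors are not enough.

No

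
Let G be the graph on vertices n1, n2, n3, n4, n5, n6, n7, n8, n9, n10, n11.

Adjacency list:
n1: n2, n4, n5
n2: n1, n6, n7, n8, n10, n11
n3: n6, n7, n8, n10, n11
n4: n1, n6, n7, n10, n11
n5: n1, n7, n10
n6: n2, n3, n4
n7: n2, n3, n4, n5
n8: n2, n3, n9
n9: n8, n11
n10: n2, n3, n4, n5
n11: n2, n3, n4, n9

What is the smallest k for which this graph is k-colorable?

n3 and n7 are adjacent, so at least 2 colors are needed.
2 colors suffice: n1=blue, n2=red, n3=red, n4=red, n5=red, n6=blue, n7=blue, n8=blue, n9=red, n10=blue, n11=blue. No two adjacent vertices share a color.

2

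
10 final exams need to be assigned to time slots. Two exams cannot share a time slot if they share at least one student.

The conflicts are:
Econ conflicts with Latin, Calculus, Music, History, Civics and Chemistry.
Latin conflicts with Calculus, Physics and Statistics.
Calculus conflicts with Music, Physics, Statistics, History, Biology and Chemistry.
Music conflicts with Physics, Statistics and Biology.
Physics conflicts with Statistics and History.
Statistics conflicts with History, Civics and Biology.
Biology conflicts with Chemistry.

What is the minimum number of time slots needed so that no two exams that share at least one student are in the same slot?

Latin, Calculus, Physics, Statistics are mutually in conflict, so at least 4 time slots are needed.
4 time slots suffice: Econ=2, Latin=4, Calculus=1, Music=4, Physics=3, Statistics=2, History=4, Civics=1, Biology=3, Chemistry=4. No two conflicting exams share a time slot.

4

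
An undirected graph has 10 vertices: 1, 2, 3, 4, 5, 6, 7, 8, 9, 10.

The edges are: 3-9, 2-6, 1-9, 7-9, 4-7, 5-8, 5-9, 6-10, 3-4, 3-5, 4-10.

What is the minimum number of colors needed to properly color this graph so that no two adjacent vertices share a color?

3, 5, 9 are mutually adjacent, so at least 3 colors are needed.
A valid assignment using 3 colors: 1=blue, 2=blue, 3=blue, 4=red, 5=green, 6=red, 7=blue, 8=red, 9=red, 10=blue. Each edge has distinct colors on its endpoints.

3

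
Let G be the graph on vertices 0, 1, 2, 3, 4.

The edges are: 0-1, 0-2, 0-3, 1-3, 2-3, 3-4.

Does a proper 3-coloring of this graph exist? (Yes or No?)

The chromatic number is 3. 0, 2, 3 are pairwise adjacent, so at least 3 colors are needed.
A valid assignment using 3 colors: 0=blue, 1=green, 2=green, 3=red, 4=blue.
That is already a proper 3-coloring.

Yes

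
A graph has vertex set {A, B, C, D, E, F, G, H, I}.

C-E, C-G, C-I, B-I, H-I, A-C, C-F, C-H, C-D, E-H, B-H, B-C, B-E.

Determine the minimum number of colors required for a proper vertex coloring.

4

B, C, H, I are mutually adjacent (a clique of size 4), so at least 4 colors are needed.
4 colors suffice: color 1 → {C}; color 2 → {A, D, F, G, H}; color 3 → {B}; color 4 → {E, I}. Every edge joins two different colors.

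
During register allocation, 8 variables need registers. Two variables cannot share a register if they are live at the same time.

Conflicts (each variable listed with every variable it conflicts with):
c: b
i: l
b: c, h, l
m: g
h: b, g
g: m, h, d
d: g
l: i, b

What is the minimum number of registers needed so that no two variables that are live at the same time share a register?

2

i and l conflict, so at least 2 registers are needed.
2 registers suffice: c=2, i=1, b=1, m=2, h=2, g=1, d=2, l=2. No two conflicting variables share a register.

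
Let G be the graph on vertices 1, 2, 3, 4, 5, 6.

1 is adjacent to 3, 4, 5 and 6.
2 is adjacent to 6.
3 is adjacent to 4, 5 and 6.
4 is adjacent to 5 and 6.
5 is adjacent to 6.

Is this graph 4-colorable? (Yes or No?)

1, 3, 4, 5, 6 are mutually adjacent (a clique of size 5), so at least 5 colors are needed.
So 4 colors are not enough.

No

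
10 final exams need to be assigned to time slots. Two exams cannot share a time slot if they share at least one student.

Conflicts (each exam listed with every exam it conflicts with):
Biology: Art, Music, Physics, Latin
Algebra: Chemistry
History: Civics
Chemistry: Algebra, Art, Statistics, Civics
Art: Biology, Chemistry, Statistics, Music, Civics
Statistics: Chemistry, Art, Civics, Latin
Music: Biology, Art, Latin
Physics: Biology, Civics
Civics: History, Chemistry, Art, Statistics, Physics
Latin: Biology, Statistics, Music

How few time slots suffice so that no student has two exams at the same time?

4

Chemistry, Art, Statistics, Civics pairwise conflict, so at least 4 time slots are needed.
4 time slots suffice: Biology=2, Algebra=1, History=1, Chemistry=3, Art=1, Statistics=4, Music=3, Physics=1, Civics=2, Latin=1. Each listed conflict is separated.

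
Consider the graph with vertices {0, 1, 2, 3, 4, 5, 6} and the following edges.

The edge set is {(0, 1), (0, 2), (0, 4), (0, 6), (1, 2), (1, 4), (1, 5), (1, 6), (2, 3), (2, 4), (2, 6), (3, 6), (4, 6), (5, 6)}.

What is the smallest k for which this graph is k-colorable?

5

0, 1, 2, 4, 6 are pairwise adjacent (a clique of size 5), so at least 5 colors are needed.
5 colors suffice: color a → {6}; color b → {1, 3}; color c → {2, 5}; color d → {4}; color e → {0}. Every edge joins two different colors.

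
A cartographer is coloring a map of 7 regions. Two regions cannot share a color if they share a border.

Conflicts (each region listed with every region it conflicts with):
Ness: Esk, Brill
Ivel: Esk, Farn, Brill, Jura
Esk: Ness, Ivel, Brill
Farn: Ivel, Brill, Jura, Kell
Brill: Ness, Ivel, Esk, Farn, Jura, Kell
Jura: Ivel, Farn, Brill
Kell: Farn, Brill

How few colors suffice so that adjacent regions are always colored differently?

4

Ivel, Farn, Brill, Jura are mutually in conflict, so at least 4 colors are needed.
4 colors suffice: color 1 → {Brill}; color 2 → {Ness, Ivel, Kell}; color 3 → {Esk, Farn}; color 4 → {Jura}. Every pair that conflicts lands in different colors.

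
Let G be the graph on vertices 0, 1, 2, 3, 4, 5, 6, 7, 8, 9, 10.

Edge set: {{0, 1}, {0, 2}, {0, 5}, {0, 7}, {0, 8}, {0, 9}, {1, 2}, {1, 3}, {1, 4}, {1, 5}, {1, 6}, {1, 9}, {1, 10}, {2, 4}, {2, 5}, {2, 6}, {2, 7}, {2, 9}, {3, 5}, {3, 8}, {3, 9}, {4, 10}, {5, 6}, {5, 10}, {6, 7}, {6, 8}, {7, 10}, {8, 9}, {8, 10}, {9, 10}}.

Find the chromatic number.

4

0, 1, 2, 5 are pairwise adjacent (a clique of size 4), so at least 4 colors are needed.
4 colors suffice: color a → {1, 7, 8}; color b → {2, 3, 10}; color c → {0, 4, 6}; color d → {5, 9}. Each edge has distinct colors on its endpoints.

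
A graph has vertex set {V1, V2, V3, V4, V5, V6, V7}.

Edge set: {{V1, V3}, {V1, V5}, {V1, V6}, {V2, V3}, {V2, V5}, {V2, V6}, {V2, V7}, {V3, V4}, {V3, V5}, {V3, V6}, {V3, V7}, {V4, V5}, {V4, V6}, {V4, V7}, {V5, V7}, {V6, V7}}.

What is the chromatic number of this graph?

4

V2, V3, V6, V7 are pairwise adjacent (a clique of size 4), so at least 4 colors are needed.
One proper 4-coloring: V1=blue, V2=yellow, V3=red, V4=yellow, V5=green, V6=green, V7=blue. Every edge joins two different colors.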